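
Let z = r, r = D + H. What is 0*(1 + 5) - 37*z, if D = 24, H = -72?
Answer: 1776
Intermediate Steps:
r = -48 (r = 24 - 72 = -48)
z = -48
0*(1 + 5) - 37*z = 0*(1 + 5) - 37*(-48) = 0*6 + 1776 = 0 + 1776 = 1776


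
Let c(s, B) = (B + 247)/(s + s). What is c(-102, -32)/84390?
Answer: -43/3443112 ≈ -1.2489e-5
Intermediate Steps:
c(s, B) = (247 + B)/(2*s) (c(s, B) = (247 + B)/((2*s)) = (247 + B)*(1/(2*s)) = (247 + B)/(2*s))
c(-102, -32)/84390 = ((1/2)*(247 - 32)/(-102))/84390 = ((1/2)*(-1/102)*215)*(1/84390) = -215/204*1/84390 = -43/3443112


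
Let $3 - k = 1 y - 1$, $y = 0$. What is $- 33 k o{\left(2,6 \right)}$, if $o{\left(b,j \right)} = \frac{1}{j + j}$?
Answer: $-11$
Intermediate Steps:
$o{\left(b,j \right)} = \frac{1}{2 j}$
$k = 4$ ($k = 3 - \left(1 \cdot 0 - 1\right) = 3 - \left(0 - 1\right) = 3 - -1 = 3 + 1 = 4$)
$- 33 k o{\left(2,6 \right)} = \left(-33\right) 4 \frac{1}{2 \cdot 6} = - 132 \cdot \frac{1}{2} \cdot \frac{1}{6} = \left(-132\right) \frac{1}{12} = -11$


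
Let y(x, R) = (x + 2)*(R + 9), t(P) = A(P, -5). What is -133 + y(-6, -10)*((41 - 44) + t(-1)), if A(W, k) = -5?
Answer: -165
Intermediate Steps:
t(P) = -5
y(x, R) = (2 + x)*(9 + R)
-133 + y(-6, -10)*((41 - 44) + t(-1)) = -133 + (18 + 2*(-10) + 9*(-6) - 10*(-6))*((41 - 44) - 5) = -133 + (18 - 20 - 54 + 60)*(-3 - 5) = -133 + 4*(-8) = -133 - 32 = -165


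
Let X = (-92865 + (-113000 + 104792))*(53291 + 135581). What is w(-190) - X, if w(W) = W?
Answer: 19089859466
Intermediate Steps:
X = -19089859656 (X = (-92865 - 8208)*188872 = -101073*188872 = -19089859656)
w(-190) - X = -190 - 1*(-19089859656) = -190 + 19089859656 = 19089859466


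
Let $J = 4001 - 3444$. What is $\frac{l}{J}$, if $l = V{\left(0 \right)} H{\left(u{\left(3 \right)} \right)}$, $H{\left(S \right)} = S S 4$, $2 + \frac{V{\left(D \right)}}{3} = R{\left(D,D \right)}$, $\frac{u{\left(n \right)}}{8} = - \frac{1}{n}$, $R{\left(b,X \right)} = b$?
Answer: $- \frac{512}{1671} \approx -0.3064$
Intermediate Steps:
$u{\left(n \right)} = - \frac{8}{n}$ ($u{\left(n \right)} = 8 \left(- \frac{1}{n}\right) = - \frac{8}{n}$)
$V{\left(D \right)} = -6 + 3 D$
$J = 557$ ($J = 4001 - 3444 = 557$)
$H{\left(S \right)} = 4 S^{2}$ ($H{\left(S \right)} = S^{2} \cdot 4 = 4 S^{2}$)
$l = - \frac{512}{3}$ ($l = \left(-6 + 3 \cdot 0\right) 4 \left(- \frac{8}{3}\right)^{2} = \left(-6 + 0\right) 4 \left(\left(-8\right) \frac{1}{3}\right)^{2} = - 6 \cdot 4 \left(- \frac{8}{3}\right)^{2} = - 6 \cdot 4 \cdot \frac{64}{9} = \left(-6\right) \frac{256}{9} = - \frac{512}{3} \approx -170.67$)
$\frac{l}{J} = - \frac{512}{3 \cdot 557} = \left(- \frac{512}{3}\right) \frac{1}{557} = - \frac{512}{1671}$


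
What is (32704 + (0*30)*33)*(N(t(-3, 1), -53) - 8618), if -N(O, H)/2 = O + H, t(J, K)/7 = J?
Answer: -277002880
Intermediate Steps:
t(J, K) = 7*J
N(O, H) = -2*H - 2*O (N(O, H) = -2*(O + H) = -2*(H + O) = -2*H - 2*O)
(32704 + (0*30)*33)*(N(t(-3, 1), -53) - 8618) = (32704 + (0*30)*33)*((-2*(-53) - 14*(-3)) - 8618) = (32704 + 0*33)*((106 - 2*(-21)) - 8618) = (32704 + 0)*((106 + 42) - 8618) = 32704*(148 - 8618) = 32704*(-8470) = -277002880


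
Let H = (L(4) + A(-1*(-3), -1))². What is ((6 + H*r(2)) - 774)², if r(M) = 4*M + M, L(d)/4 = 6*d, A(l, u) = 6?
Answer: 10665105984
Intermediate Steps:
L(d) = 24*d (L(d) = 4*(6*d) = 24*d)
H = 10404 (H = (24*4 + 6)² = (96 + 6)² = 102² = 10404)
r(M) = 5*M
((6 + H*r(2)) - 774)² = ((6 + 10404*(5*2)) - 774)² = ((6 + 10404*10) - 774)² = ((6 + 104040) - 774)² = (104046 - 774)² = 103272² = 10665105984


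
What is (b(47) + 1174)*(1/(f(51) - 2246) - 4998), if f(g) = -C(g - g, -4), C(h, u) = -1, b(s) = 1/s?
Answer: -619136576469/105515 ≈ -5.8678e+6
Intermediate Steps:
f(g) = 1 (f(g) = -1*(-1) = 1)
(b(47) + 1174)*(1/(f(51) - 2246) - 4998) = (1/47 + 1174)*(1/(1 - 2246) - 4998) = (1/47 + 1174)*(1/(-2245) - 4998) = 55179*(-1/2245 - 4998)/47 = (55179/47)*(-11220511/2245) = -619136576469/105515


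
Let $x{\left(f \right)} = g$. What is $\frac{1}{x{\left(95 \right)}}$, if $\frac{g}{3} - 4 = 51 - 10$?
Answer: $\frac{1}{135} \approx 0.0074074$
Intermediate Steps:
$g = 135$ ($g = 12 + 3 \left(51 - 10\right) = 12 + 3 \cdot 41 = 12 + 123 = 135$)
$x{\left(f \right)} = 135$
$\frac{1}{x{\left(95 \right)}} = \frac{1}{135}$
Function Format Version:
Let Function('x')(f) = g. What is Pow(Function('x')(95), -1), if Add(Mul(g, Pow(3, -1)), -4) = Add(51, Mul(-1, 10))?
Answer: Rational(1, 135) ≈ 0.0074074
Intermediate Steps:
g = 135 (g = Add(12, Mul(3, Add(51, Mul(-1, 10)))) = Add(12, Mul(3, Add(51, -10))) = Add(12, Mul(3, 41)) = Add(12, 123) = 135)
Function('x')(f) = 135
Pow(Function('x')(95), -1) = Pow(135, -1) = Rational(1, 135)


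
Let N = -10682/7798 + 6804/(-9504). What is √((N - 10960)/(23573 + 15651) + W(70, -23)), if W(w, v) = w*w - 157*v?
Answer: √491547906273459309549/240325448 ≈ 92.254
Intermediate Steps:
W(w, v) = w² - 157*v
N = -102235/49016 (N = -10682*1/7798 + 6804*(-1/9504) = -763/557 - 63/88 = -102235/49016 ≈ -2.0857)
√((N - 10960)/(23573 + 15651) + W(70, -23)) = √((-102235/49016 - 10960)/(23573 + 15651) + (70² - 157*(-23))) = √(-537317595/49016/39224 + (4900 + 3611)) = √(-537317595/49016*1/39224 + 8511) = √(-537317595/1922603584 + 8511) = √(16362741785829/1922603584) = √491547906273459309549/240325448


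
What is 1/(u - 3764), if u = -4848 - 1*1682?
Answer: -1/10294 ≈ -9.7144e-5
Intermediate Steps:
u = -6530 (u = -4848 - 1682 = -6530)
1/(u - 3764) = 1/(-6530 - 3764) = 1/(-10294) = -1/10294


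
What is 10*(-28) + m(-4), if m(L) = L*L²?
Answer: -344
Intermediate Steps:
m(L) = L³
10*(-28) + m(-4) = 10*(-28) + (-4)³ = -280 - 64 = -344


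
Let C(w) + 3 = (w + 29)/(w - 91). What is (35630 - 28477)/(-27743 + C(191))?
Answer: -35765/138719 ≈ -0.25782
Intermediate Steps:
C(w) = -3 + (29 + w)/(-91 + w) (C(w) = -3 + (w + 29)/(w - 91) = -3 + (29 + w)/(-91 + w))
(35630 - 28477)/(-27743 + C(191)) = (35630 - 28477)/(-27743 + 2*(151 - 1*191)/(-91 + 191)) = 7153/(-27743 + 2*(151 - 191)/100) = 7153/(-27743 + 2*(1/100)*(-40)) = 7153/(-27743 - ⅘) = 7153/(-138719/5) = 7153*(-5/138719) = -35765/138719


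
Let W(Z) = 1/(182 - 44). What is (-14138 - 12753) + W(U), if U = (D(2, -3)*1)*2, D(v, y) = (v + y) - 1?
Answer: -3710957/138 ≈ -26891.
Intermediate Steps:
D(v, y) = -1 + v + y
U = -4 (U = ((-1 + 2 - 3)*1)*2 = -2*1*2 = -2*2 = -4)
W(Z) = 1/138
(-14138 - 12753) + W(U) = (-14138 - 12753) + 1/138 = -26891 + 1/138 = -3710957/138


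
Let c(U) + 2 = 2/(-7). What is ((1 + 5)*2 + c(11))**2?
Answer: 4624/49 ≈ 94.367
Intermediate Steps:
c(U) = -16/7 (c(U) = -2 + 2/(-7) = -2 + 2*(-1/7) = -2 - 2/7 = -16/7)
((1 + 5)*2 + c(11))**2 = ((1 + 5)*2 - 16/7)**2 = (6*2 - 16/7)**2 = (12 - 16/7)**2 = (68/7)**2 = 4624/49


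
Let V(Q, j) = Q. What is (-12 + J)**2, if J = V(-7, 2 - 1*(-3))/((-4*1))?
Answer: 1681/16 ≈ 105.06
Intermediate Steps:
J = 7/4 (J = -7/((-4*1)) = -7/(-4) = -7*(-1/4) = 7/4 ≈ 1.7500)
(-12 + J)**2 = (-12 + 7/4)**2 = (-41/4)**2 = 1681/16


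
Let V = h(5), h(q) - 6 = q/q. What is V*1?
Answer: 7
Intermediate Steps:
h(q) = 7 (h(q) = 6 + q/q = 6 + 1 = 7)
V = 7
V*1 = 7*1 = 7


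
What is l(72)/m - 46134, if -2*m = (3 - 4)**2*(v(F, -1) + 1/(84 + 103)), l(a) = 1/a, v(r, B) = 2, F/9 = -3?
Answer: -622809187/13500 ≈ -46134.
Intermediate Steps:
F = -27 (F = 9*(-3) = -27)
m = -375/374 (m = -(3 - 4)**2*(2 + 1/(84 + 103))/2 = -(-1)**2*(2 + 1/187)/2 = -(2 + 1/187)/2 = -375/(2*187) = -1/2*375/187 = -375/374 ≈ -1.0027)
l(72)/m - 46134 = 1/(72*(-375/374)) - 46134 = (1/72)*(-374/375) - 46134 = -187/13500 - 46134 = -622809187/13500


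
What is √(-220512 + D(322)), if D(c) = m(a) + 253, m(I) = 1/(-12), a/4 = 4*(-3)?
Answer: 7*I*√161823/6 ≈ 469.32*I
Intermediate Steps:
a = -48 (a = 4*(4*(-3)) = 4*(-12) = -48)
m(I) = -1/12
D(c) = 3035/12 (D(c) = -1/12 + 253 = 3035/12)
√(-220512 + D(322)) = √(-220512 + 3035/12) = √(-2643109/12) = 7*I*√161823/6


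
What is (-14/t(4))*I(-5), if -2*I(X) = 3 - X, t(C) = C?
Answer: 14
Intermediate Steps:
I(X) = -3/2 + X/2 (I(X) = -(3 - X)/2 = -3/2 + X/2)
(-14/t(4))*I(-5) = (-14/4)*(-3/2 + (½)*(-5)) = (-14*¼)*(-3/2 - 5/2) = -7/2*(-4) = 14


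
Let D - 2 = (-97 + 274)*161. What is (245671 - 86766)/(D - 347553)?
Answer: -158905/319054 ≈ -0.49805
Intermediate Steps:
D = 28499 (D = 2 + (-97 + 274)*161 = 2 + 177*161 = 2 + 28497 = 28499)
(245671 - 86766)/(D - 347553) = (245671 - 86766)/(28499 - 347553) = 158905/(-319054) = 158905*(-1/319054) = -158905/319054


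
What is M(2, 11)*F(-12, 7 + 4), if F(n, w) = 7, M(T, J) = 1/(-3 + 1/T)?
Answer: -14/5 ≈ -2.8000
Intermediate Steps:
M(2, 11)*F(-12, 7 + 4) = -1*2/(-1 + 3*2)*7 = -1*2/(-1 + 6)*7 = -1*2/5*7 = -1*2*⅕*7 = -⅖*7 = -14/5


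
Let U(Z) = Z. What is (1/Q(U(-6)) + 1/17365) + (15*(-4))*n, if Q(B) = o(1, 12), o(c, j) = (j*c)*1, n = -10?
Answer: 125045377/208380 ≈ 600.08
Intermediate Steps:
o(c, j) = c*j (o(c, j) = (c*j)*1 = c*j)
Q(B) = 12 (Q(B) = 1*12 = 12)
(1/Q(U(-6)) + 1/17365) + (15*(-4))*n = (1/12 + 1/17365) + (15*(-4))*(-10) = (1/12 + 1/17365) - 60*(-10) = 17377/208380 + 600 = 125045377/208380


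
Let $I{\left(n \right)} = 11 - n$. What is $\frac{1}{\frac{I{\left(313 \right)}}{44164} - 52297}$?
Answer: $- \frac{22082}{1154822505} \approx -1.9122 \cdot 10^{-5}$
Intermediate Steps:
$\frac{1}{\frac{I{\left(313 \right)}}{44164} - 52297} = \frac{1}{\frac{11 - 313}{44164} - 52297} = \frac{1}{\left(11 - 313\right) \frac{1}{44164} - 52297} = \frac{1}{\left(-302\right) \frac{1}{44164} - 52297} = \frac{1}{- \frac{151}{22082} - 52297} = \frac{1}{- \frac{1154822505}{22082}} = - \frac{22082}{1154822505}$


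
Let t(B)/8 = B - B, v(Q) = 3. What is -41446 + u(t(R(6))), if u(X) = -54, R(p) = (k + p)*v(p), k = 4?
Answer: -41500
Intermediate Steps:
R(p) = 12 + 3*p (R(p) = (4 + p)*3 = 12 + 3*p)
t(B) = 0 (t(B) = 8*(B - B) = 8*0 = 0)
-41446 + u(t(R(6))) = -41446 - 54 = -41500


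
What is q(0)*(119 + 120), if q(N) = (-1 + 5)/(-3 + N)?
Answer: -956/3 ≈ -318.67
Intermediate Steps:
q(N) = 4/(-3 + N)
q(0)*(119 + 120) = (4/(-3 + 0))*(119 + 120) = (4/(-3))*239 = (4*(-⅓))*239 = -4/3*239 = -956/3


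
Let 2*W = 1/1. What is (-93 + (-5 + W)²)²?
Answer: 84681/16 ≈ 5292.6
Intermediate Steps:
W = ½ (W = (½)/1 = (½)*1 = ½ ≈ 0.50000)
(-93 + (-5 + W)²)² = (-93 + (-5 + ½)²)² = (-93 + (-9/2)²)² = (-93 + 81/4)² = (-291/4)² = 84681/16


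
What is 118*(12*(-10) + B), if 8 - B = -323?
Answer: 24898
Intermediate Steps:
B = 331 (B = 8 - 1*(-323) = 8 + 323 = 331)
118*(12*(-10) + B) = 118*(12*(-10) + 331) = 118*(-120 + 331) = 118*211 = 24898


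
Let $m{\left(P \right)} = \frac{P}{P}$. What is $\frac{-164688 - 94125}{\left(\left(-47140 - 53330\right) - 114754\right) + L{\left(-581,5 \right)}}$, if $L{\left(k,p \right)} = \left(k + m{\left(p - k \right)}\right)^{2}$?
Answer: $- \frac{28757}{13464} \approx -2.1358$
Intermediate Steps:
$m{\left(P \right)} = 1$
$L{\left(k,p \right)} = \left(1 + k\right)^{2}$ ($L{\left(k,p \right)} = \left(k + 1\right)^{2} = \left(1 + k\right)^{2}$)
$\frac{-164688 - 94125}{\left(\left(-47140 - 53330\right) - 114754\right) + L{\left(-581,5 \right)}} = \frac{-164688 - 94125}{\left(\left(-47140 - 53330\right) - 114754\right) + \left(1 - 581\right)^{2}} = - \frac{258813}{\left(\left(-47140 - 53330\right) - 114754\right) + \left(-580\right)^{2}} = - \frac{258813}{\left(-100470 - 114754\right) + 336400} = - \frac{258813}{-215224 + 336400} = - \frac{258813}{121176} = \left(-258813\right) \frac{1}{121176} = - \frac{28757}{13464}$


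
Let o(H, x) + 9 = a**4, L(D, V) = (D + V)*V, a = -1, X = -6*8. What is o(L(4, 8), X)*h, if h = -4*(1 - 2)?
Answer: -32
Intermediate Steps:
X = -48
L(D, V) = V*(D + V)
o(H, x) = -8 (o(H, x) = -9 + (-1)**4 = -9 + 1 = -8)
h = 4 (h = -4*(-1) = 4)
o(L(4, 8), X)*h = -8*4 = -32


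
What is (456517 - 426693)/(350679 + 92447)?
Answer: 14912/221563 ≈ 0.067304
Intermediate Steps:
(456517 - 426693)/(350679 + 92447) = 29824/443126 = 29824*(1/443126) = 14912/221563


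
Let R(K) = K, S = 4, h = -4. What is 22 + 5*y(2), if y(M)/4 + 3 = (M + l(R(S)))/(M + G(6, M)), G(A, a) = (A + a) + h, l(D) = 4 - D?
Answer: -94/3 ≈ -31.333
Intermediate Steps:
G(A, a) = -4 + A + a (G(A, a) = (A + a) - 4 = -4 + A + a)
y(M) = -12 + 4*M/(2 + 2*M) (y(M) = -12 + 4*((M + (4 - 1*4))/(M + (-4 + 6 + M))) = -12 + 4*((M + (4 - 4))/(M + (2 + M))) = -12 + 4*((M + 0)/(2 + 2*M)) = -12 + 4*(M/(2 + 2*M)) = -12 + 4*M/(2 + 2*M))
22 + 5*y(2) = 22 + 5*(2*(-6 - 5*2)/(1 + 2)) = 22 + 5*(2*(-6 - 10)/3) = 22 + 5*(2*(⅓)*(-16)) = 22 + 5*(-32/3) = 22 - 160/3 = -94/3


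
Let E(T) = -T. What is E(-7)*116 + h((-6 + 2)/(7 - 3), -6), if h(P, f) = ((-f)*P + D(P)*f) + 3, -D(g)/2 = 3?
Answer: 845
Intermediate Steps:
D(g) = -6 (D(g) = -2*3 = -6)
h(P, f) = 3 - 6*f - P*f (h(P, f) = ((-f)*P - 6*f) + 3 = (-P*f - 6*f) + 3 = (-6*f - P*f) + 3 = 3 - 6*f - P*f)
E(-7)*116 + h((-6 + 2)/(7 - 3), -6) = -1*(-7)*116 + (3 - 6*(-6) - 1*(-6 + 2)/(7 - 3)*(-6)) = 7*116 + (3 + 36 - 1*(-4/4)*(-6)) = 812 + (3 + 36 - 1*(-4*¼)*(-6)) = 812 + (3 + 36 - 1*(-1)*(-6)) = 812 + (3 + 36 - 6) = 812 + 33 = 845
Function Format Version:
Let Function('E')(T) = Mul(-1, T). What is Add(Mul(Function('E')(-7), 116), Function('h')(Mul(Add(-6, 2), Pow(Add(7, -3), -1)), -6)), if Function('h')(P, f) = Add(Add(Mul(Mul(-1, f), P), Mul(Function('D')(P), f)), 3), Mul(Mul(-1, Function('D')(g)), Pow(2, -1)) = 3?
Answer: 845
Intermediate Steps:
Function('D')(g) = -6 (Function('D')(g) = Mul(-2, 3) = -6)
Function('h')(P, f) = Add(3, Mul(-6, f), Mul(-1, P, f)) (Function('h')(P, f) = Add(Add(Mul(Mul(-1, f), P), Mul(-6, f)), 3) = Add(Add(Mul(-1, P, f), Mul(-6, f)), 3) = Add(Add(Mul(-6, f), Mul(-1, P, f)), 3) = Add(3, Mul(-6, f), Mul(-1, P, f)))
Add(Mul(Function('E')(-7), 116), Function('h')(Mul(Add(-6, 2), Pow(Add(7, -3), -1)), -6)) = Add(Mul(Mul(-1, -7), 116), Add(3, Mul(-6, -6), Mul(-1, Mul(Add(-6, 2), Pow(Add(7, -3), -1)), -6))) = Add(Mul(7, 116), Add(3, 36, Mul(-1, Mul(-4, Pow(4, -1)), -6))) = Add(812, Add(3, 36, Mul(-1, Mul(-4, Rational(1, 4)), -6))) = Add(812, Add(3, 36, Mul(-1, -1, -6))) = Add(812, Add(3, 36, -6)) = Add(812, 33) = 845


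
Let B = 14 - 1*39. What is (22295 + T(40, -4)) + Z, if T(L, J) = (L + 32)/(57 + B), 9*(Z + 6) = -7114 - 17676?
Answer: 703325/36 ≈ 19537.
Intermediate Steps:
B = -25 (B = 14 - 39 = -25)
Z = -24844/9 (Z = -6 + (-7114 - 17676)/9 = -6 + (⅑)*(-24790) = -6 - 24790/9 = -24844/9 ≈ -2760.4)
T(L, J) = 1 + L/32 (T(L, J) = (L + 32)/(57 - 25) = (32 + L)/32 = (32 + L)*(1/32) = 1 + L/32)
(22295 + T(40, -4)) + Z = (22295 + (1 + (1/32)*40)) - 24844/9 = (22295 + (1 + 5/4)) - 24844/9 = (22295 + 9/4) - 24844/9 = 89189/4 - 24844/9 = 703325/36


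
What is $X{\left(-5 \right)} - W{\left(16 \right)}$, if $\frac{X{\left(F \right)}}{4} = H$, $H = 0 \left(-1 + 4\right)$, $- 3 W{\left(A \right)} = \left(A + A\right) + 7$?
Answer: $13$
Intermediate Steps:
$W{\left(A \right)} = - \frac{7}{3} - \frac{2 A}{3}$ ($W{\left(A \right)} = - \frac{\left(A + A\right) + 7}{3} = - \frac{2 A + 7}{3} = - \frac{7 + 2 A}{3} = - \frac{7}{3} - \frac{2 A}{3}$)
$H = 0$ ($H = 0 \cdot 3 = 0$)
$X{\left(F \right)} = 0$ ($X{\left(F \right)} = 4 \cdot 0 = 0$)
$X{\left(-5 \right)} - W{\left(16 \right)} = 0 - \left(- \frac{7}{3} - \frac{32}{3}\right) = 0 - -13 = 0 + 13 = 13$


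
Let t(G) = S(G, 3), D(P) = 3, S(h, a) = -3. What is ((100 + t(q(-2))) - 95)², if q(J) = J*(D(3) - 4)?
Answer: 4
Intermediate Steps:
q(J) = -J (q(J) = J*(3 - 4) = J*(-1) = -J)
t(G) = -3
((100 + t(q(-2))) - 95)² = ((100 - 3) - 95)² = (97 - 95)² = 2² = 4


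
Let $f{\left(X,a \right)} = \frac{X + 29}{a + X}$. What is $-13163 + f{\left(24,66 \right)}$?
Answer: $- \frac{1184617}{90} \approx -13162.0$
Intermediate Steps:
$f{\left(X,a \right)} = \frac{29 + X}{X + a}$
$-13163 + f{\left(24,66 \right)} = -13163 + \frac{29 + 24}{24 + 66} = -13163 + \frac{1}{90} \cdot 53 = -13163 + \frac{53}{90} = - \frac{1184617}{90}$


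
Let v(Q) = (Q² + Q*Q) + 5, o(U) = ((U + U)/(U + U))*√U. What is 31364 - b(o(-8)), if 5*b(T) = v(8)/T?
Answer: 31364 + 133*I*√2/20 ≈ 31364.0 + 9.4045*I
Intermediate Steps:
o(U) = √U (o(U) = ((2*U)/((2*U)))*√U = ((2*U)*(1/(2*U)))*√U = 1*√U = √U)
v(Q) = 5 + 2*Q² (v(Q) = (Q² + Q²) + 5 = 2*Q² + 5 = 5 + 2*Q²)
b(T) = 133/(5*T) (b(T) = ((5 + 2*8²)/T)/5 = ((5 + 2*64)/T)/5 = ((5 + 128)/T)/5 = (133/T)/5 = 133/(5*T))
31364 - b(o(-8)) = 31364 - 133/(5*(√(-8))) = 31364 - 133/(5*(2*I*√2)) = 31364 - 133*(-I*√2/4)/5 = 31364 - (-133)*I*√2/20 = 31364 + 133*I*√2/20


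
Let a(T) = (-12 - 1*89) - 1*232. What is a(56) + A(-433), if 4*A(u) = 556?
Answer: -194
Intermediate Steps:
a(T) = -333 (a(T) = (-12 - 89) - 232 = -101 - 232 = -333)
A(u) = 139 (A(u) = (¼)*556 = 139)
a(56) + A(-433) = -333 + 139 = -194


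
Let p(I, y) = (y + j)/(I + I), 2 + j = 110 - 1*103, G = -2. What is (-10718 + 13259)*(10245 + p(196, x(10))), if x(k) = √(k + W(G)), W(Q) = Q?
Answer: 1457824335/56 + 363*√2/28 ≈ 2.6033e+7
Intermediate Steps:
x(k) = √(-2 + k) (x(k) = √(k - 2) = √(-2 + k))
j = 5 (j = -2 + (110 - 1*103) = -2 + (110 - 103) = -2 + 7 = 5)
p(I, y) = (5 + y)/(2*I) (p(I, y) = (y + 5)/(I + I) = (5 + y)/((2*I)) = (5 + y)*(1/(2*I)) = (5 + y)/(2*I))
(-10718 + 13259)*(10245 + p(196, x(10))) = (-10718 + 13259)*(10245 + (½)*(5 + √(-2 + 10))/196) = 2541*(10245 + (½)*(1/196)*(5 + √8)) = 2541*(10245 + (½)*(1/196)*(5 + 2*√2)) = 2541*(10245 + (5/392 + √2/196)) = 2541*(4016045/392 + √2/196) = 1457824335/56 + 363*√2/28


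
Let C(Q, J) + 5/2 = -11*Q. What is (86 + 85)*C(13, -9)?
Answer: -49761/2 ≈ -24881.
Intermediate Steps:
C(Q, J) = -5/2 - 11*Q
(86 + 85)*C(13, -9) = (86 + 85)*(-5/2 - 11*13) = 171*(-5/2 - 143) = 171*(-291/2) = -49761/2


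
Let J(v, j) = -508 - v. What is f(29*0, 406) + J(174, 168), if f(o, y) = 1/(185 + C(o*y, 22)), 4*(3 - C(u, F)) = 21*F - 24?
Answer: -107072/157 ≈ -681.99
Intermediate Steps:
C(u, F) = 9 - 21*F/4 (C(u, F) = 3 - (21*F - 24)/4 = 3 - (-24 + 21*F)/4 = 3 + (6 - 21*F/4) = 9 - 21*F/4)
f(o, y) = 2/157 (f(o, y) = 1/(185 + (9 - 21/4*22)) = 1/(185 + (9 - 231/2)) = 1/(185 - 213/2) = 1/(157/2) = 2/157)
f(29*0, 406) + J(174, 168) = 2/157 + (-508 - 1*174) = 2/157 + (-508 - 174) = 2/157 - 682 = -107072/157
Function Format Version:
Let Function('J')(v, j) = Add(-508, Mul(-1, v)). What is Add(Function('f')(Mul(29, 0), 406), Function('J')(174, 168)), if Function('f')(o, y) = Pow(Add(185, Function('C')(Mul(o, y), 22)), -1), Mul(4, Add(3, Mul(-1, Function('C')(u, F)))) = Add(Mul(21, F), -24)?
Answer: Rational(-107072, 157) ≈ -681.99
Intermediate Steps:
Function('C')(u, F) = Add(9, Mul(Rational(-21, 4), F)) (Function('C')(u, F) = Add(3, Mul(Rational(-1, 4), Add(Mul(21, F), -24))) = Add(3, Mul(Rational(-1, 4), Add(-24, Mul(21, F)))) = Add(3, Add(6, Mul(Rational(-21, 4), F))) = Add(9, Mul(Rational(-21, 4), F)))
Function('f')(o, y) = Rational(2, 157) (Function('f')(o, y) = Pow(Add(185, Add(9, Mul(Rational(-21, 4), 22))), -1) = Pow(Add(185, Add(9, Rational(-231, 2))), -1) = Pow(Add(185, Rational(-213, 2)), -1) = Pow(Rational(157, 2), -1) = Rational(2, 157))
Add(Function('f')(Mul(29, 0), 406), Function('J')(174, 168)) = Add(Rational(2, 157), Add(-508, Mul(-1, 174))) = Add(Rational(2, 157), Add(-508, -174)) = Add(Rational(2, 157), -682) = Rational(-107072, 157)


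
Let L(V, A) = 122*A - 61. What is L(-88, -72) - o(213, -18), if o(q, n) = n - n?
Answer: -8845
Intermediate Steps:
o(q, n) = 0
L(V, A) = -61 + 122*A
L(-88, -72) - o(213, -18) = (-61 + 122*(-72)) - 1*0 = (-61 - 8784) + 0 = -8845 + 0 = -8845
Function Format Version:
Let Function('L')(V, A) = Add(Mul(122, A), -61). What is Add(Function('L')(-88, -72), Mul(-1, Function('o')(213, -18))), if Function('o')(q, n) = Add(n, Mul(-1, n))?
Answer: -8845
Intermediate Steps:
Function('o')(q, n) = 0
Function('L')(V, A) = Add(-61, Mul(122, A))
Add(Function('L')(-88, -72), Mul(-1, Function('o')(213, -18))) = Add(Add(-61, Mul(122, -72)), Mul(-1, 0)) = Add(Add(-61, -8784), 0) = Add(-8845, 0) = -8845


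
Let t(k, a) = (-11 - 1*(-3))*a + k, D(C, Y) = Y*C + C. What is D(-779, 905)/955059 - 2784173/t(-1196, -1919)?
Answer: -889680139317/4506605068 ≈ -197.42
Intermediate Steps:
D(C, Y) = C + C*Y (D(C, Y) = C*Y + C = C + C*Y)
t(k, a) = k - 8*a (t(k, a) = (-11 + 3)*a + k = -8*a + k = k - 8*a)
D(-779, 905)/955059 - 2784173/t(-1196, -1919) = -779*(1 + 905)/955059 - 2784173/(-1196 - 8*(-1919)) = -779*906*(1/955059) - 2784173/(-1196 + 15352) = -705774*1/955059 - 2784173/14156 = -235258/318353 - 2784173*1/14156 = -235258/318353 - 2784173/14156 = -889680139317/4506605068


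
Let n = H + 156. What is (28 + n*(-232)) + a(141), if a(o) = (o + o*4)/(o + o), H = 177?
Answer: -154451/2 ≈ -77226.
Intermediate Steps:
n = 333 (n = 177 + 156 = 333)
a(o) = 5/2 (a(o) = (o + 4*o)/((2*o)) = (5*o)*(1/(2*o)) = 5/2)
(28 + n*(-232)) + a(141) = (28 + 333*(-232)) + 5/2 = (28 - 77256) + 5/2 = -77228 + 5/2 = -154451/2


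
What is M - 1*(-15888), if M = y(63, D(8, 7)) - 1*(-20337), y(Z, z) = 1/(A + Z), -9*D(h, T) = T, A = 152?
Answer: 7788376/215 ≈ 36225.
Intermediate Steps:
D(h, T) = -T/9
y(Z, z) = 1/(152 + Z)
M = 4372456/215 (M = 1/(152 + 63) - 1*(-20337) = 1/215 + 20337 = 4372456/215 ≈ 20337.)
M - 1*(-15888) = 4372456/215 - 1*(-15888) = 4372456/215 + 15888 = 7788376/215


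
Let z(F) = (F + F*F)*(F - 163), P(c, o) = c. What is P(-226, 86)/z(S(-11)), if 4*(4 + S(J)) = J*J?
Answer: 14464/6260415 ≈ 0.0023104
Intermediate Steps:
S(J) = -4 + J²/4 (S(J) = -4 + (J*J)/4 = -4 + J²/4)
z(F) = (-163 + F)*(F + F²) (z(F) = (F + F²)*(-163 + F) = (-163 + F)*(F + F²))
P(-226, 86)/z(S(-11)) = -226*1/((-4 + (¼)*(-11)²)*(-163 + (-4 + (¼)*(-11)²)² - 162*(-4 + (¼)*(-11)²))) = -226*1/((-4 + (¼)*121)*(-163 + (-4 + (¼)*121)² - 162*(-4 + (¼)*121))) = -226*1/((-4 + 121/4)*(-163 + (-4 + 121/4)² - 162*(-4 + 121/4))) = -226*4/(105*(-163 + (105/4)² - 162*105/4)) = -226*4/(105*(-163 + 11025/16 - 8505/2)) = -226/((105/4)*(-59623/16)) = -226/(-6260415/64) = -226*(-64/6260415) = 14464/6260415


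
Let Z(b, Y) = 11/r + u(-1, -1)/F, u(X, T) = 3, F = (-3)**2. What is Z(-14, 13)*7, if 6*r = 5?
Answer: 1421/15 ≈ 94.733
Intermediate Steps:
r = 5/6 (r = (1/6)*5 = 5/6 ≈ 0.83333)
F = 9
Z(b, Y) = 203/15 (Z(b, Y) = 11/(5/6) + 3/9 = 11*(6/5) + 3*(1/9) = 66/5 + 1/3 = 203/15)
Z(-14, 13)*7 = (203/15)*7 = 1421/15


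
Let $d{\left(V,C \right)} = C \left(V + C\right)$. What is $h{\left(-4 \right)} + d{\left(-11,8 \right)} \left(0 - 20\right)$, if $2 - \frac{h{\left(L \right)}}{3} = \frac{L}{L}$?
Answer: $483$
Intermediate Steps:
$d{\left(V,C \right)} = C \left(C + V\right)$
$h{\left(L \right)} = 3$ ($h{\left(L \right)} = 6 - 3 \frac{L}{L} = 6 - 3 = 3$)
$h{\left(-4 \right)} + d{\left(-11,8 \right)} \left(0 - 20\right) = 3 + 8 \left(8 - 11\right) \left(0 - 20\right) = 3 + 8 \left(-3\right) \left(0 - 20\right) = 3 - -480 = 3 + 480 = 483$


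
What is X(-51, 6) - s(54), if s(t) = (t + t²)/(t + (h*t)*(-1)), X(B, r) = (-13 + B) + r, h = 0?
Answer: -113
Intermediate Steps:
X(B, r) = -13 + B + r
s(t) = (t + t²)/t (s(t) = (t + t²)/(t + (0*t)*(-1)) = (t + t²)/(t + 0*(-1)) = (t + t²)/(t + 0) = (t + t²)/t)
X(-51, 6) - s(54) = (-13 - 51 + 6) - (1 + 54) = -58 - 1*55 = -58 - 55 = -113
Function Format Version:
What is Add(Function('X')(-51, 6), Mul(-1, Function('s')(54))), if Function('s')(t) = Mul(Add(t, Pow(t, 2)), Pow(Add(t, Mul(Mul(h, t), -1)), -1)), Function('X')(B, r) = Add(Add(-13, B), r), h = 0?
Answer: -113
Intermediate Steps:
Function('X')(B, r) = Add(-13, B, r)
Function('s')(t) = Mul(Pow(t, -1), Add(t, Pow(t, 2))) (Function('s')(t) = Mul(Add(t, Pow(t, 2)), Pow(Add(t, Mul(Mul(0, t), -1)), -1)) = Mul(Add(t, Pow(t, 2)), Pow(Add(t, Mul(0, -1)), -1)) = Mul(Add(t, Pow(t, 2)), Pow(Add(t, 0), -1)) = Mul(Add(t, Pow(t, 2)), Pow(t, -1)) = Mul(Pow(t, -1), Add(t, Pow(t, 2))))
Add(Function('X')(-51, 6), Mul(-1, Function('s')(54))) = Add(Add(-13, -51, 6), Mul(-1, Add(1, 54))) = Add(-58, Mul(-1, 55)) = Add(-58, -55) = -113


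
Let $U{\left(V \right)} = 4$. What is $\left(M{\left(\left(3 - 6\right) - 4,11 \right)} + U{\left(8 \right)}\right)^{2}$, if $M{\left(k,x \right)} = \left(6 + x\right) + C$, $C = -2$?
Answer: $361$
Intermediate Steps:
$M{\left(k,x \right)} = 4 + x$ ($M{\left(k,x \right)} = \left(6 + x\right) - 2 = 4 + x$)
$\left(M{\left(\left(3 - 6\right) - 4,11 \right)} + U{\left(8 \right)}\right)^{2} = \left(\left(4 + 11\right) + 4\right)^{2} = \left(15 + 4\right)^{2} = 19^{2} = 361$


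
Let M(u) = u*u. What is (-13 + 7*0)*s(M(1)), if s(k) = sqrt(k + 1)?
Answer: -13*sqrt(2) ≈ -18.385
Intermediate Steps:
M(u) = u**2
s(k) = sqrt(1 + k)
(-13 + 7*0)*s(M(1)) = (-13 + 7*0)*sqrt(1 + 1**2) = (-13 + 0)*sqrt(1 + 1) = -13*sqrt(2)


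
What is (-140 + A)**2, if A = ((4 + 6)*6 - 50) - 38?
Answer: 28224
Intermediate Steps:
A = -28 (A = (10*6 - 50) - 38 = (60 - 50) - 38 = 10 - 38 = -28)
(-140 + A)**2 = (-140 - 28)**2 = (-168)**2 = 28224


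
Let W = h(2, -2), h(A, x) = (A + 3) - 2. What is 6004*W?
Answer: 18012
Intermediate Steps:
h(A, x) = 1 + A (h(A, x) = (3 + A) - 2 = 1 + A)
W = 3 (W = 1 + 2 = 3)
6004*W = 6004*3 = 18012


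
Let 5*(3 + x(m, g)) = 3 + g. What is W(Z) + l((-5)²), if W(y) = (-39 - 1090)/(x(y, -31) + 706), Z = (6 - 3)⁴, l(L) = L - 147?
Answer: -431059/3487 ≈ -123.62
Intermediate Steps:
l(L) = -147 + L
x(m, g) = -12/5 + g/5 (x(m, g) = -3 + (3 + g)/5 = -3 + (⅗ + g/5) = -12/5 + g/5)
Z = 81 (Z = 3⁴ = 81)
W(y) = -5645/3487 (W(y) = (-39 - 1090)/((-12/5 + (⅕)*(-31)) + 706) = -1129/((-12/5 - 31/5) + 706) = -1129/(-43/5 + 706) = -1129/3487/5 = -1129*5/3487 = -5645/3487)
W(Z) + l((-5)²) = -5645/3487 + (-147 + (-5)²) = -5645/3487 + (-147 + 25) = -5645/3487 - 122 = -431059/3487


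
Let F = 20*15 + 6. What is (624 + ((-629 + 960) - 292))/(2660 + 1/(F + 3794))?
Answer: 2718300/10906001 ≈ 0.24925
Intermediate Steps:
F = 306 (F = 300 + 6 = 306)
(624 + ((-629 + 960) - 292))/(2660 + 1/(F + 3794)) = (624 + ((-629 + 960) - 292))/(2660 + 1/(306 + 3794)) = (624 + (331 - 292))/(2660 + 1/4100) = (624 + 39)/(2660 + 1/4100) = 663/(10906001/4100) = 663*(4100/10906001) = 2718300/10906001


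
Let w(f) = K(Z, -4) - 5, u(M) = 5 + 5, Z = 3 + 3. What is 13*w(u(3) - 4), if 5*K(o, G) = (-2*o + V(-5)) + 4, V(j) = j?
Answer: -494/5 ≈ -98.800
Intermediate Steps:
Z = 6
K(o, G) = -⅕ - 2*o/5 (K(o, G) = ((-2*o - 5) + 4)/5 = ((-5 - 2*o) + 4)/5 = (-1 - 2*o)/5 = -⅕ - 2*o/5)
u(M) = 10
w(f) = -38/5 (w(f) = (-⅕ - ⅖*6) - 5 = (-⅕ - 12/5) - 5 = -13/5 - 5 = -38/5)
13*w(u(3) - 4) = 13*(-38/5) = -494/5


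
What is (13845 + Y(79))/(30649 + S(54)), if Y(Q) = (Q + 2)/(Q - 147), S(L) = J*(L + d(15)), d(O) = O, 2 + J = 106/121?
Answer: 113906859/251541860 ≈ 0.45283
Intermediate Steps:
J = -136/121 (J = -2 + 106/121 = -136/121 ≈ -1.1240)
S(L) = -2040/121 - 136*L/121 (S(L) = -136*(L + 15)/121 = -136*(15 + L)/121 = -2040/121 - 136*L/121)
Y(Q) = (2 + Q)/(-147 + Q)
(13845 + Y(79))/(30649 + S(54)) = (13845 + (2 + 79)/(-147 + 79))/(30649 + (-2040/121 - 136/121*54)) = (13845 + 81/(-68))/(30649 + (-2040/121 - 7344/121)) = (13845 - 1/68*81)/(30649 - 9384/121) = (13845 - 81/68)/(3699145/121) = (941379/68)*(121/3699145) = 113906859/251541860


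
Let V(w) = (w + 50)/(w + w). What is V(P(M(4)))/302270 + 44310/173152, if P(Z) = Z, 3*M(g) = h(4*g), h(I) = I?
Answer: 956748709/3738475360 ≈ 0.25592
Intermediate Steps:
M(g) = 4*g/3 (M(g) = (4*g)/3 = 4*g/3)
V(w) = (50 + w)/(2*w) (V(w) = (50 + w)/((2*w)) = (50 + w)*(1/(2*w)) = (50 + w)/(2*w))
V(P(M(4)))/302270 + 44310/173152 = ((50 + (4/3)*4)/(2*(((4/3)*4))))/302270 + 44310/173152 = ((50 + 16/3)/(2*(16/3)))*(1/302270) + 44310*(1/173152) = ((½)*(3/16)*(166/3))*(1/302270) + 3165/12368 = (83/16)*(1/302270) + 3165/12368 = 83/4836320 + 3165/12368 = 956748709/3738475360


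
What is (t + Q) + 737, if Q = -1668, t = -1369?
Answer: -2300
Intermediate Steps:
(t + Q) + 737 = (-1369 - 1668) + 737 = -3037 + 737 = -2300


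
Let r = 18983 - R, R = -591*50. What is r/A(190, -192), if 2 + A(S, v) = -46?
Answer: -48533/48 ≈ -1011.1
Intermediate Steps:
A(S, v) = -48 (A(S, v) = -2 - 46 = -48)
R = -29550
r = 48533 (r = 18983 - 1*(-29550) = 18983 + 29550 = 48533)
r/A(190, -192) = 48533/(-48) = 48533*(-1/48) = -48533/48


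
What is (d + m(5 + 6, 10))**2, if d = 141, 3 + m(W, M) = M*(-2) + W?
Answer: 16641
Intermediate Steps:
m(W, M) = -3 + W - 2*M (m(W, M) = -3 + (M*(-2) + W) = -3 + (-2*M + W) = -3 + (W - 2*M) = -3 + W - 2*M)
(d + m(5 + 6, 10))**2 = (141 + (-3 + (5 + 6) - 2*10))**2 = (141 + (-3 + 11 - 20))**2 = (141 - 12)**2 = 129**2 = 16641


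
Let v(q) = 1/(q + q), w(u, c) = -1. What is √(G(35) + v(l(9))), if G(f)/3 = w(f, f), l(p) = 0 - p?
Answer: I*√110/6 ≈ 1.748*I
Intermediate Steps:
l(p) = -p
G(f) = -3 (G(f) = 3*(-1) = -3)
v(q) = 1/(2*q)
√(G(35) + v(l(9))) = √(-3 + 1/(2*((-1*9)))) = √(-3 + (½)/(-9)) = √(-3 + (½)*(-⅑)) = √(-3 - 1/18) = √(-55/18) = I*√110/6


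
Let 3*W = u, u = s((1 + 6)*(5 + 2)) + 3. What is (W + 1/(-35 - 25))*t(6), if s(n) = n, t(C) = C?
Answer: 1039/10 ≈ 103.90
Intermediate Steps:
u = 52 (u = (1 + 6)*(5 + 2) + 3 = 7*7 + 3 = 49 + 3 = 52)
W = 52/3 (W = (⅓)*52 = 52/3 ≈ 17.333)
(W + 1/(-35 - 25))*t(6) = (52/3 + 1/(-35 - 25))*6 = (52/3 + 1/(-60))*6 = (52/3 - 1/60)*6 = (1039/60)*6 = 1039/10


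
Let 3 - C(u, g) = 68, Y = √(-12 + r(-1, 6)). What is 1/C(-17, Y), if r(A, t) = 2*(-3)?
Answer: -1/65 ≈ -0.015385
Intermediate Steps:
r(A, t) = -6
Y = 3*I*√2 (Y = √(-12 - 6) = √(-18) = 3*I*√2 ≈ 4.2426*I)
C(u, g) = -65 (C(u, g) = 3 - 1*68 = 3 - 68 = -65)
1/C(-17, Y) = 1/(-65) = -1/65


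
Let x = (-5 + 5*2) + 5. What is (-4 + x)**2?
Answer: 36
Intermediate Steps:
x = 10 (x = (-5 + 10) + 5 = 5 + 5 = 10)
(-4 + x)**2 = (-4 + 10)**2 = 6**2 = 36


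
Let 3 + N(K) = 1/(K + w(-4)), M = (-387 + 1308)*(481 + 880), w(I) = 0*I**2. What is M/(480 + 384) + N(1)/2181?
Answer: 303760037/209376 ≈ 1450.8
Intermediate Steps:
w(I) = 0
M = 1253481 (M = 921*1361 = 1253481)
N(K) = -3 + 1/K (N(K) = -3 + 1/(K + 0) = -3 + 1/K)
M/(480 + 384) + N(1)/2181 = 1253481/(480 + 384) + (-3 + 1/1)/2181 = 1253481/864 + (-3 + 1)*(1/2181) = 1253481*(1/864) - 2*1/2181 = 417827/288 - 2/2181 = 303760037/209376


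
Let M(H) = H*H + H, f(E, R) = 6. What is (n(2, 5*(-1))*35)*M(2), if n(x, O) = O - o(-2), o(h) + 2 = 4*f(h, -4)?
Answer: -5670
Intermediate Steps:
o(h) = 22 (o(h) = -2 + 4*6 = -2 + 24 = 22)
n(x, O) = -22 + O (n(x, O) = O - 1*22 = O - 22 = -22 + O)
M(H) = H + H² (M(H) = H² + H = H + H²)
(n(2, 5*(-1))*35)*M(2) = ((-22 + 5*(-1))*35)*(2*(1 + 2)) = ((-22 - 5)*35)*(2*3) = -27*35*6 = -945*6 = -5670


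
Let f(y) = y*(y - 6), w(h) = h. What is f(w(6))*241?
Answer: 0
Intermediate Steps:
f(y) = y*(-6 + y)
f(w(6))*241 = (6*(-6 + 6))*241 = (6*0)*241 = 0*241 = 0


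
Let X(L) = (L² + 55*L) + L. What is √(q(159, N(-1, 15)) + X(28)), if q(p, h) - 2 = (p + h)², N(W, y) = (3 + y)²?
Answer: √235643 ≈ 485.43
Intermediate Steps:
X(L) = L² + 56*L
q(p, h) = 2 + (h + p)² (q(p, h) = 2 + (p + h)² = 2 + (h + p)²)
√(q(159, N(-1, 15)) + X(28)) = √((2 + ((3 + 15)² + 159)²) + 28*(56 + 28)) = √((2 + (18² + 159)²) + 28*84) = √((2 + (324 + 159)²) + 2352) = √((2 + 483²) + 2352) = √((2 + 233289) + 2352) = √(233291 + 2352) = √235643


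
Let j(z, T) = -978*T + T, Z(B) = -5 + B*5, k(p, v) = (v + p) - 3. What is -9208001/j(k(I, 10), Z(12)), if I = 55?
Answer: 837091/4885 ≈ 171.36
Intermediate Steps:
k(p, v) = -3 + p + v (k(p, v) = (p + v) - 3 = -3 + p + v)
Z(B) = -5 + 5*B
j(z, T) = -977*T
-9208001/j(k(I, 10), Z(12)) = -9208001*(-1/(977*(-5 + 5*12))) = -9208001*(-1/(977*(-5 + 60))) = -9208001/((-977*55)) = -9208001/(-53735) = -9208001*(-1/53735) = 837091/4885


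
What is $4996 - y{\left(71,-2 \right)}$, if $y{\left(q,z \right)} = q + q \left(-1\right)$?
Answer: $4996$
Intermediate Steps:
$y{\left(q,z \right)} = 0$ ($y{\left(q,z \right)} = q - q = 0$)
$4996 - y{\left(71,-2 \right)} = 4996 - 0 = 4996 + 0 = 4996$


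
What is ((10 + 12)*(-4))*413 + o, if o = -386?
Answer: -36730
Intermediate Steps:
((10 + 12)*(-4))*413 + o = ((10 + 12)*(-4))*413 - 386 = (22*(-4))*413 - 386 = -88*413 - 386 = -36344 - 386 = -36730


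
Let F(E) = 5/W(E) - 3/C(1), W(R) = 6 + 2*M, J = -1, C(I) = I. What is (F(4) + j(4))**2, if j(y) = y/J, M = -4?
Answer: 361/4 ≈ 90.250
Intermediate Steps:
W(R) = -2 (W(R) = 6 + 2*(-4) = 6 - 8 = -2)
F(E) = -11/2 (F(E) = 5/(-2) - 3/1 = 5*(-1/2) - 3*1 = -5/2 - 3 = -11/2)
j(y) = -y (j(y) = y/(-1) = y*(-1) = -y)
(F(4) + j(4))**2 = (-11/2 - 1*4)**2 = (-11/2 - 4)**2 = (-19/2)**2 = 361/4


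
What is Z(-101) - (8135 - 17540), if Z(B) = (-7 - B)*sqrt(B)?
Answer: 9405 + 94*I*sqrt(101) ≈ 9405.0 + 944.69*I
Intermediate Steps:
Z(B) = sqrt(B)*(-7 - B)
Z(-101) - (8135 - 17540) = sqrt(-101)*(-7 - 1*(-101)) - (8135 - 17540) = (I*sqrt(101))*(-7 + 101) - 1*(-9405) = (I*sqrt(101))*94 + 9405 = 94*I*sqrt(101) + 9405 = 9405 + 94*I*sqrt(101)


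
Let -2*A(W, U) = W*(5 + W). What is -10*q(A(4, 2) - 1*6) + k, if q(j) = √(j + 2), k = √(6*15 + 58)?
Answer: 2*√37 - 10*I*√22 ≈ 12.166 - 46.904*I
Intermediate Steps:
A(W, U) = -W*(5 + W)/2
k = 2*√37 (k = √(90 + 58) = √148 = 2*√37 ≈ 12.166)
q(j) = √(2 + j)
-10*q(A(4, 2) - 1*6) + k = -10*√(2 + (-½*4*(5 + 4) - 1*6)) + 2*√37 = -10*√(2 + (-½*4*9 - 6)) + 2*√37 = -10*√(2 + (-18 - 6)) + 2*√37 = -10*√(2 - 24) + 2*√37 = -10*I*√22 + 2*√37 = 2*√37 - 10*I*√22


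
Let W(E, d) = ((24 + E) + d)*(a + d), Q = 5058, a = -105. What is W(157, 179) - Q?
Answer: 21582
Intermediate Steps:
W(E, d) = (-105 + d)*(24 + E + d) (W(E, d) = ((24 + E) + d)*(-105 + d) = (24 + E + d)*(-105 + d) = (-105 + d)*(24 + E + d))
W(157, 179) - Q = (-2520 + 179**2 - 105*157 - 81*179 + 157*179) - 1*5058 = (-2520 + 32041 - 16485 - 14499 + 28103) - 5058 = 26640 - 5058 = 21582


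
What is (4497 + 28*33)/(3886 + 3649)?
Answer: 5421/7535 ≈ 0.71944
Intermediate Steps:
(4497 + 28*33)/(3886 + 3649) = (4497 + 924)/7535 = 5421*(1/7535) = 5421/7535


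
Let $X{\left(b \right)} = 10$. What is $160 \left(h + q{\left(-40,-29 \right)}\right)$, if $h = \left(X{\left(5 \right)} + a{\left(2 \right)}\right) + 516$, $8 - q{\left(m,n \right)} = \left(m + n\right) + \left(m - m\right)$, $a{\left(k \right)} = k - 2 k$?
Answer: $96160$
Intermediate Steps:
$a{\left(k \right)} = - k$
$q{\left(m,n \right)} = 8 - m - n$ ($q{\left(m,n \right)} = 8 - \left(\left(m + n\right) + \left(m - m\right)\right) = 8 - \left(\left(m + n\right) + 0\right) = 8 - \left(m + n\right) = 8 - m - n$)
$h = 524$ ($h = \left(10 - 2\right) + 516 = 8 + 516 = 524$)
$160 \left(h + q{\left(-40,-29 \right)}\right) = 160 \left(524 - -77\right) = 160 \left(524 + \left(8 + 40 + 29\right)\right) = 160 \left(524 + 77\right) = 160 \cdot 601 = 96160$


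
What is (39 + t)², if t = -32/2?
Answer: 529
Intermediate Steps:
t = -16 (t = -32*½ = -16)
(39 + t)² = (39 - 16)² = 23² = 529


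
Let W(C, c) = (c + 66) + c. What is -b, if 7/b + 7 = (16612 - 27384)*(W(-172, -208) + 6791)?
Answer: 7/69382459 ≈ 1.0089e-7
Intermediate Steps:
W(C, c) = 66 + 2*c (W(C, c) = (66 + c) + c = 66 + 2*c)
b = -7/69382459 (b = 7/(-7 + (16612 - 27384)*((66 + 2*(-208)) + 6791)) = 7/(-7 - 10772*((66 - 416) + 6791)) = 7/(-7 - 10772*(-350 + 6791)) = 7/(-7 - 10772*6441) = 7/(-7 - 69382452) = 7/(-69382459) = 7*(-1/69382459) = -7/69382459 ≈ -1.0089e-7)
-b = -1*(-7/69382459) = 7/69382459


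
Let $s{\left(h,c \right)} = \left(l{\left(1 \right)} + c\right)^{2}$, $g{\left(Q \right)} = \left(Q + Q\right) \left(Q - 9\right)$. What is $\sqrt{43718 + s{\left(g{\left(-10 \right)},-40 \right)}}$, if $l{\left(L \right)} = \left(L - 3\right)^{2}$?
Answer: $\sqrt{45014} \approx 212.17$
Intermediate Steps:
$g{\left(Q \right)} = 2 Q \left(-9 + Q\right)$
$l{\left(L \right)} = \left(-3 + L\right)^{2}$ ($l{\left(L \right)} = \left(L - 3\right)^{2} = \left(-3 + L\right)^{2}$)
$s{\left(h,c \right)} = \left(4 + c\right)^{2}$ ($s{\left(h,c \right)} = \left(\left(-3 + 1\right)^{2} + c\right)^{2} = \left(\left(-2\right)^{2} + c\right)^{2} = \left(4 + c\right)^{2}$)
$\sqrt{43718 + s{\left(g{\left(-10 \right)},-40 \right)}} = \sqrt{43718 + \left(4 - 40\right)^{2}} = \sqrt{43718 + \left(-36\right)^{2}} = \sqrt{43718 + 1296} = \sqrt{45014}$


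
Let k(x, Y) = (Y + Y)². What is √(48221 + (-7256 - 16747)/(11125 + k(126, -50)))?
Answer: √5093223110/325 ≈ 219.59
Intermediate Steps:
k(x, Y) = 4*Y² (k(x, Y) = (2*Y)² = 4*Y²)
√(48221 + (-7256 - 16747)/(11125 + k(126, -50))) = √(48221 + (-7256 - 16747)/(11125 + 4*(-50)²)) = √(48221 - 24003/(11125 + 4*2500)) = √(48221 - 24003/(11125 + 10000)) = √(48221 - 24003/21125) = √(1018644622/21125) = √5093223110/325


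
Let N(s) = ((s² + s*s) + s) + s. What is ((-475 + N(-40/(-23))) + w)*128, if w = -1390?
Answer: -125637760/529 ≈ -2.3750e+5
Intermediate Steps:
N(s) = 2*s + 2*s² (N(s) = ((s² + s²) + s) + s = (2*s² + s) + s = (s + 2*s²) + s = 2*s + 2*s²)
((-475 + N(-40/(-23))) + w)*128 = ((-475 + 2*(-40/(-23))*(1 - 40/(-23))) - 1390)*128 = ((-475 + 2*(-40*(-1/23))*(1 - 40*(-1/23))) - 1390)*128 = ((-475 + 2*(40/23)*(1 + 40/23)) - 1390)*128 = ((-475 + 2*(40/23)*(63/23)) - 1390)*128 = ((-475 + 5040/529) - 1390)*128 = (-246235/529 - 1390)*128 = -981545/529*128 = -125637760/529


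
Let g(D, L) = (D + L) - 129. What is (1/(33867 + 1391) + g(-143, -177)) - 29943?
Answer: -1071561135/35258 ≈ -30392.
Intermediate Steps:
g(D, L) = -129 + D + L
(1/(33867 + 1391) + g(-143, -177)) - 29943 = (1/(33867 + 1391) + (-129 - 143 - 177)) - 29943 = (1/35258 - 449) - 29943 = -15830841/35258 - 29943 = -1071561135/35258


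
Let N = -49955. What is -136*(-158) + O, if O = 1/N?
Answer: 1073433039/49955 ≈ 21488.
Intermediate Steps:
O = -1/49955 (O = 1/(-49955) = -1/49955 ≈ -2.0018e-5)
-136*(-158) + O = -136*(-158) - 1/49955 = 21488 - 1/49955 = 1073433039/49955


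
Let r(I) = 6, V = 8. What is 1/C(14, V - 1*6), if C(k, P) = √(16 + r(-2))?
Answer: √22/22 ≈ 0.21320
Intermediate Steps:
C(k, P) = √22 (C(k, P) = √(16 + 6) = √22)
1/C(14, V - 1*6) = 1/(√22) = √22/22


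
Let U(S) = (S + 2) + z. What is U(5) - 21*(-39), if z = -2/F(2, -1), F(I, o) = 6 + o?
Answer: 4128/5 ≈ 825.60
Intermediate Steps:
z = -2/5 (z = -2/(6 - 1) = -2/5 ≈ -0.40000)
U(S) = 8/5 + S (U(S) = (S + 2) - 2/5 = (2 + S) - 2/5 = 8/5 + S)
U(5) - 21*(-39) = (8/5 + 5) - 21*(-39) = 33/5 + 819 = 4128/5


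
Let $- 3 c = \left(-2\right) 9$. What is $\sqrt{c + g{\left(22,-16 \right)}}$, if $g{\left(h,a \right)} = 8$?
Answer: $\sqrt{14} \approx 3.7417$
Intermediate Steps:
$c = 6$ ($c = - \frac{\left(-2\right) 9}{3} = \left(- \frac{1}{3}\right) \left(-18\right) = 6$)
$\sqrt{c + g{\left(22,-16 \right)}} = \sqrt{6 + 8} = \sqrt{14}$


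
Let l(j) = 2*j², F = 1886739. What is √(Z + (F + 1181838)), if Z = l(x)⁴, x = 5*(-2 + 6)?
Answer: √409603068577 ≈ 6.4000e+5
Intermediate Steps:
x = 20 (x = 5*4 = 20)
Z = 409600000000 (Z = (2*20²)⁴ = (2*400)⁴ = 800⁴ = 409600000000)
√(Z + (F + 1181838)) = √(409600000000 + (1886739 + 1181838)) = √(409600000000 + 3068577) = √409603068577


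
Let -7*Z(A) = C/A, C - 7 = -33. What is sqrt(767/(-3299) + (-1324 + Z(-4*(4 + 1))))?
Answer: I*sqrt(70629454854210)/230930 ≈ 36.393*I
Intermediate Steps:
C = -26 (C = 7 - 33 = -26)
Z(A) = 26/(7*A) (Z(A) = -(-26)/(7*A) = 26/(7*A))
sqrt(767/(-3299) + (-1324 + Z(-4*(4 + 1)))) = sqrt(767/(-3299) + (-1324 + 26/(7*((-4*(4 + 1)))))) = sqrt(767*(-1/3299) + (-1324 + 26/(7*((-4*5))))) = sqrt(-767/3299 + (-1324 + (26/7)/(-20))) = sqrt(-767/3299 + (-1324 + (26/7)*(-1/20))) = sqrt(-767/3299 + (-1324 - 13/70)) = sqrt(-767/3299 - 92693/70) = sqrt(-305847897/230930) = I*sqrt(70629454854210)/230930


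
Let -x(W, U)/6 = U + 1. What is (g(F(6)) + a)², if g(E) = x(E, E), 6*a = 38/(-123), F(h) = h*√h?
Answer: 1063774225/136161 + 17864*√6/41 ≈ 8879.9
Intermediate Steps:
F(h) = h^(3/2)
x(W, U) = -6 - 6*U (x(W, U) = -6*(U + 1) = -6*(1 + U) = -6 - 6*U)
a = -19/369 (a = (38/(-123))/6 = (38*(-1/123))/6 = (⅙)*(-38/123) = -19/369 ≈ -0.051490)
g(E) = -6 - 6*E
(g(F(6)) + a)² = ((-6 - 36*√6) - 19/369)² = (-2233/369 - 36*√6)²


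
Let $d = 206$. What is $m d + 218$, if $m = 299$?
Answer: $61812$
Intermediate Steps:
$m d + 218 = 299 \cdot 206 + 218 = 61594 + 218 = 61812$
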